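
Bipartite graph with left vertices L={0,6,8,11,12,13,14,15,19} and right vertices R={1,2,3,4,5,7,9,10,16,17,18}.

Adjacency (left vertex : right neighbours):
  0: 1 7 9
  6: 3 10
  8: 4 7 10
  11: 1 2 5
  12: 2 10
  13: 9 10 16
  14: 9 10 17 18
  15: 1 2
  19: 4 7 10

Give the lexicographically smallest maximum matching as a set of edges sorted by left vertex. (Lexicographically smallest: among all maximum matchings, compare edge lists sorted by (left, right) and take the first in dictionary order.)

|M| = 9 (so the lex-smallest maximum matching has 9 edges)
process left vertices in ascending order; for each, take the smallest-labelled available neighbour that still permits 9 edges overall, or leave it unmatched if none does
lex-smallest matching: {0-1, 6-3, 8-4, 11-5, 12-10, 13-9, 14-17, 15-2, 19-7}

Lex-smallest maximum matching: {(0,1), (6,3), (8,4), (11,5), (12,10), (13,9), (14,17), (15,2), (19,7)}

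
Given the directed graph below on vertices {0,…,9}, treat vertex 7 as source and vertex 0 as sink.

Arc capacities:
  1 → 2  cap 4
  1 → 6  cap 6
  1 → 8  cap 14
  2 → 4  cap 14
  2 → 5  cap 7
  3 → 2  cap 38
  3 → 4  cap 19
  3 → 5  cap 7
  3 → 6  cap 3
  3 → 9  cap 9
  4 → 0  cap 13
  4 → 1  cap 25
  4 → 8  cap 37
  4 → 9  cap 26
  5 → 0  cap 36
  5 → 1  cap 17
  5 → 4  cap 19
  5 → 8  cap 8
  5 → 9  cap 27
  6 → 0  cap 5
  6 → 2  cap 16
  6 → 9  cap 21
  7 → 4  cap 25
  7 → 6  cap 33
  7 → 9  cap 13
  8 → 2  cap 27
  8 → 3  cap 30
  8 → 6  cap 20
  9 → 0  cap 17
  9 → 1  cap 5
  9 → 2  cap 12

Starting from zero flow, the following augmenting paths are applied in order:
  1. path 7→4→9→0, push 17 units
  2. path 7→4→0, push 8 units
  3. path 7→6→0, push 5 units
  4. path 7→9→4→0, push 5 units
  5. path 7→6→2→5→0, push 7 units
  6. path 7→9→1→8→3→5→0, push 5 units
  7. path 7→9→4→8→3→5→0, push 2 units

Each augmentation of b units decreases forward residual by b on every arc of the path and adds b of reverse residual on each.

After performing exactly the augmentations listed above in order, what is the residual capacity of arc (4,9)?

Residual capacity of (4,9): 16

after path 1 (7→4→9→0, push 17): res(4,9)=9
after path 2 (7→4→0, push 8): res(4,9)=9
after path 3 (7→6→0, push 5): res(4,9)=9
after path 4 (7→9→4→0, push 5): res(4,9)=14
after path 5 (7→6→2→5→0, push 7): res(4,9)=14
after path 6 (7→9→1→8→3→5→0, push 5): res(4,9)=14
after path 7 (7→9→4→8→3→5→0, push 2): res(4,9)=16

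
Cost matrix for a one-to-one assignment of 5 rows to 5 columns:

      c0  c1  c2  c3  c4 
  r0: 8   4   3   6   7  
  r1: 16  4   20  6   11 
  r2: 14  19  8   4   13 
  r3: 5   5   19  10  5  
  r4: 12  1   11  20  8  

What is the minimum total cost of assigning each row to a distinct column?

one of 2 optimal assignments: row0→col2 (cost 3), row1→col1 (cost 4), row2→col3 (cost 4), row3→col0 (cost 5), row4→col4 (cost 8)
total = 3 + 4 + 4 + 5 + 8 = 24

Minimum assignment cost: 24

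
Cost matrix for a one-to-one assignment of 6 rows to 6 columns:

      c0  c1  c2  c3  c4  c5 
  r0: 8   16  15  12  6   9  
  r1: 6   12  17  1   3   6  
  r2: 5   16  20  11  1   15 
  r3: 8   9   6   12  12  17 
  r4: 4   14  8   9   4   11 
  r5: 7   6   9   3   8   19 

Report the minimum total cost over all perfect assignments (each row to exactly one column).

Minimum assignment cost: 27

optimal assignment: row0→col5 (cost 9), row1→col3 (cost 1), row2→col4 (cost 1), row3→col2 (cost 6), row4→col0 (cost 4), row5→col1 (cost 6)
total = 9 + 1 + 1 + 6 + 4 + 6 = 27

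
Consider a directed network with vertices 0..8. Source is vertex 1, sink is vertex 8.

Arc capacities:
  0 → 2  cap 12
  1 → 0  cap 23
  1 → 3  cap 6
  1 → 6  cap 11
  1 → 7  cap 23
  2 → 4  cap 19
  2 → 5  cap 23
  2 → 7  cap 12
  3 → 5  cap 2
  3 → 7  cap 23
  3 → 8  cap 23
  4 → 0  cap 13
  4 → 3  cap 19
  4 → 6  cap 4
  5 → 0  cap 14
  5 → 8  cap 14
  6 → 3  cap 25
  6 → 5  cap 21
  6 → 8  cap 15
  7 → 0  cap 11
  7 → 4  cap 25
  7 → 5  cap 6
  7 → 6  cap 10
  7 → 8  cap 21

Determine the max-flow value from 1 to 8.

augment #1: 1→3→8 bottleneck 6, total now 6
augment #2: 1→6→8 bottleneck 11, total now 17
augment #3: 1→7→8 bottleneck 21, total now 38
augment #4: 1→7→5→8 bottleneck 2, total now 40
augment #5: 1→0→2→5→8 bottleneck 12, total now 52

Maximum flow value: 52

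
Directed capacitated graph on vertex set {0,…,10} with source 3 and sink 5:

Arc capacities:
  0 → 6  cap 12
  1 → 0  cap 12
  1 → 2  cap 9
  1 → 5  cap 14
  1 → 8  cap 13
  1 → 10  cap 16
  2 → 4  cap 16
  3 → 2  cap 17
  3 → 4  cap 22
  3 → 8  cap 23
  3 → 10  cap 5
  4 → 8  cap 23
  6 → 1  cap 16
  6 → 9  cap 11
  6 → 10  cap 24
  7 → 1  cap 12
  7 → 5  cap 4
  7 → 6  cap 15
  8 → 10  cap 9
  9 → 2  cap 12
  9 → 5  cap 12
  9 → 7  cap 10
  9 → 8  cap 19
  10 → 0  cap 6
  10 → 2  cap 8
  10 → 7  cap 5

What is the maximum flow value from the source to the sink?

augment #1: 3→10→7→5 bottleneck 4, total now 4
augment #2: 3→10→7→1→5 bottleneck 1, total now 5
augment #3: 3→8→10→0→6→1→5 bottleneck 6, total now 11

Maximum flow value: 11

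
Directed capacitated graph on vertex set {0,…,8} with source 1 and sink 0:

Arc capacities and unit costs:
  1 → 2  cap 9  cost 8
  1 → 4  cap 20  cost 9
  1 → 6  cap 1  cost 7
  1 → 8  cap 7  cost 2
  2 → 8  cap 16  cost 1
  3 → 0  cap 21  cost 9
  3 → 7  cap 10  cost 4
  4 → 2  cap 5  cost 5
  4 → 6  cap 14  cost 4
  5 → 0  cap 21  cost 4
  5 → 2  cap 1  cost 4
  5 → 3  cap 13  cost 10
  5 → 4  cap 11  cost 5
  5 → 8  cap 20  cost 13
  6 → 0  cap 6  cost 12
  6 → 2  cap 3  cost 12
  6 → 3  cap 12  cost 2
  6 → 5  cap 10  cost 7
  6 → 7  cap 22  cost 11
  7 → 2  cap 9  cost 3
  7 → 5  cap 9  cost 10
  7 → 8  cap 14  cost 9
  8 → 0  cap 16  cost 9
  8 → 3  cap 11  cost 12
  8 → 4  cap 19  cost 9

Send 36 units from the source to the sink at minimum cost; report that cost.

Minimum cost for 36 units: 773

shortest-cost path #1: 1→8→0 push 7 @ unit cost 11 (adds 77)
shortest-cost path #2: 1→2→8→0 push 9 @ unit cost 18 (adds 162)
shortest-cost path #3: 1→6→3→0 push 1 @ unit cost 18 (adds 18)
shortest-cost path #4: 1→4→6→3→0 push 11 @ unit cost 24 (adds 264)
shortest-cost path #5: 1→4→6→5→0 push 3 @ unit cost 24 (adds 72)
shortest-cost path #6: 1→4→2→8→3→0 push 5 @ unit cost 36 (adds 180)
total cost = 773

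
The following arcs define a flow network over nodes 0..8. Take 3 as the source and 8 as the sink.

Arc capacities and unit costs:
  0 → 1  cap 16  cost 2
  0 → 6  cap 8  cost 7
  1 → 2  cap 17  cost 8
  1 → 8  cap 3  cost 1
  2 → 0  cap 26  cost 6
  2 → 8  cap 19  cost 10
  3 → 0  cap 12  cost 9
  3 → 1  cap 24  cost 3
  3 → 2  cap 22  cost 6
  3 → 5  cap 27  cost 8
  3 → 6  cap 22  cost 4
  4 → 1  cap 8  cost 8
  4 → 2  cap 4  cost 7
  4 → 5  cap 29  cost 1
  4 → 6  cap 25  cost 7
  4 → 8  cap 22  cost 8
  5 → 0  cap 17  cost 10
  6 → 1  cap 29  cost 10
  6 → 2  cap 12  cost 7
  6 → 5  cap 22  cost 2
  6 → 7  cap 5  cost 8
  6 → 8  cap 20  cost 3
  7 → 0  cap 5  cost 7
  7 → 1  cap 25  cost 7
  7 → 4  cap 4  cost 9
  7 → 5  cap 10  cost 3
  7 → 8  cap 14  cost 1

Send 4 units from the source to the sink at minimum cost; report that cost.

shortest-cost path #1: 3→1→8 push 3 @ unit cost 4 (adds 12)
shortest-cost path #2: 3→6→8 push 1 @ unit cost 7 (adds 7)
total cost = 19

Minimum cost for 4 units: 19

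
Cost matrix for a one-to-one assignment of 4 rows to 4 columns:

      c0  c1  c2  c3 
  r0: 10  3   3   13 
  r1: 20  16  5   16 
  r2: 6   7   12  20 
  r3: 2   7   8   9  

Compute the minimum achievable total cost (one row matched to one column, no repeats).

optimal assignment: row0→col1 (cost 3), row1→col2 (cost 5), row2→col0 (cost 6), row3→col3 (cost 9)
total = 3 + 5 + 6 + 9 = 23

Minimum assignment cost: 23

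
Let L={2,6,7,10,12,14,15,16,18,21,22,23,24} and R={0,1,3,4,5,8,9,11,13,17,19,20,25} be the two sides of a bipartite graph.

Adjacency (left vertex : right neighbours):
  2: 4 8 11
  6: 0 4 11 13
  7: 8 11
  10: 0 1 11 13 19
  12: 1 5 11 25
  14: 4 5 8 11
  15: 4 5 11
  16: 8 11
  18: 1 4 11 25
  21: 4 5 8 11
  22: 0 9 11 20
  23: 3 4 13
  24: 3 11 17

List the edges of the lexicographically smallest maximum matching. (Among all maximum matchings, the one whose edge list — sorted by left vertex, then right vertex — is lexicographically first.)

Lex-smallest maximum matching: {(2,4), (6,0), (7,8), (10,13), (12,1), (14,5), (15,11), (18,25), (22,9), (23,3), (24,17)}

|M| = 11 (so the lex-smallest maximum matching has 11 edges)
process left vertices in ascending order; for each, take the smallest-labelled available neighbour that still permits 11 edges overall, or leave it unmatched if none does
lex-smallest matching: {2-4, 6-0, 7-8, 10-13, 12-1, 14-5, 15-11, 18-25, 22-9, 23-3, 24-17}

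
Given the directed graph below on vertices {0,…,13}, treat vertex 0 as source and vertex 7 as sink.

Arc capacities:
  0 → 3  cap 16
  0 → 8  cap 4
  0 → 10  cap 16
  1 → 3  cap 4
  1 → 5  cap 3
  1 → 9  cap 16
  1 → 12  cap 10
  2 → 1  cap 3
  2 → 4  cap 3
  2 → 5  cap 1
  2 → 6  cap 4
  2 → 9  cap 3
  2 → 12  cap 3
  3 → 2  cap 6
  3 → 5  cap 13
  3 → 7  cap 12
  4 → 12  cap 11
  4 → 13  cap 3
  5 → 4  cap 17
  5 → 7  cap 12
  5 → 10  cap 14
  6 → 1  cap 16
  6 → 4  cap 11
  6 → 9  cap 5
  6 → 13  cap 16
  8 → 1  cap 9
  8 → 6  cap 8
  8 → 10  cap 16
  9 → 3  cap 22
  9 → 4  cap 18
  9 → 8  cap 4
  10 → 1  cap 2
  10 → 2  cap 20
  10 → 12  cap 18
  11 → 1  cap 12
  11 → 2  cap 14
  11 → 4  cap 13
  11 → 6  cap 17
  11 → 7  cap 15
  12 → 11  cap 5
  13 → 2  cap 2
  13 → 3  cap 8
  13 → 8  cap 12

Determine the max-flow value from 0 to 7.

augment #1: 0→3→7 bottleneck 12, total now 12
augment #2: 0→3→5→7 bottleneck 4, total now 16
augment #3: 0→8→1→5→7 bottleneck 3, total now 19
augment #4: 0→10→2→5→7 bottleneck 1, total now 20
augment #5: 0→10→12→11→7 bottleneck 5, total now 25
augment #6: 0→8→1→3→5→7 bottleneck 1, total now 26
augment #7: 0→10→1→3→5→7 bottleneck 2, total now 28
augment #8: 0→10→2→1→3→5→7 bottleneck 1, total now 29

Maximum flow value: 29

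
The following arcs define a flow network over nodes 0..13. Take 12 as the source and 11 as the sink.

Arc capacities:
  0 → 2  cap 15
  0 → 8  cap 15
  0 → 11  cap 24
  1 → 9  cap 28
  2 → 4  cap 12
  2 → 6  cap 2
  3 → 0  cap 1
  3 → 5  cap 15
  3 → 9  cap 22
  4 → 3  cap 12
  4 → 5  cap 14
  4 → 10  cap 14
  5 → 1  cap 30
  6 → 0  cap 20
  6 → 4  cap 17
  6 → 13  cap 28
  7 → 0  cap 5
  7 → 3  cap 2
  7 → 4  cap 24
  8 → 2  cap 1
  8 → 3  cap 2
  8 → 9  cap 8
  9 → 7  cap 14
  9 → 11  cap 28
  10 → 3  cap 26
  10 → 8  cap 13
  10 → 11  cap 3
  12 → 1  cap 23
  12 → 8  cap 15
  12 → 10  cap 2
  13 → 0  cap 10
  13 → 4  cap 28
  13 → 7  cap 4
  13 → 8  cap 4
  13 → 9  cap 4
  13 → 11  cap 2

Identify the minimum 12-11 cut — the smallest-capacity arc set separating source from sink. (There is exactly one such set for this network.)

Min-cut arcs: {(8,2), (8,3), (8,9), (12,1), (12,10)} (total capacity 36)

augment #1: 12→10→11 push 2
augment #2: 12→1→9→11 push 23
augment #3: 12→8→9→11 push 5
augment #4: 12→8→3→0→11 push 1
augment #5: 12→8→2→4→10→11 push 1
augment #6: 12→8→9→7→0→11 push 3
augment #7: 12→8→3→9→7→0→11 push 1
max flow = 36; residual-reachable set from 12 gives S-side
cut edges (S→T): {(8,2), (8,3), (8,9), (12,1), (12,10)} total cap 36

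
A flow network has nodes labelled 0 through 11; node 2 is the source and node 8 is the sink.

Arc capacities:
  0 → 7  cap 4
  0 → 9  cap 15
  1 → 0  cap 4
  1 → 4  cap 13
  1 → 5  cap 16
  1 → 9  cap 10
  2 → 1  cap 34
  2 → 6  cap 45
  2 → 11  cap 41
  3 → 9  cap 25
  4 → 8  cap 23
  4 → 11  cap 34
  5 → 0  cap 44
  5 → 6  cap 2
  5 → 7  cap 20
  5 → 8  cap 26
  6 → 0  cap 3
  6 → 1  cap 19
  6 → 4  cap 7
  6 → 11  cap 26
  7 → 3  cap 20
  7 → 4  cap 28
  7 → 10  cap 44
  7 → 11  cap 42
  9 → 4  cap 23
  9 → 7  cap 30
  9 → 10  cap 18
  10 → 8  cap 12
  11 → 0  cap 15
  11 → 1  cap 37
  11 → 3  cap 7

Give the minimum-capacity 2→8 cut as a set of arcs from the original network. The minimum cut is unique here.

Min-cut arcs: {(1,5), (4,8), (10,8)} (total capacity 51)

augment #1: 2→1→4→8 push 13
augment #2: 2→1→5→8 push 16
augment #3: 2→6→4→8 push 7
augment #4: 2→1→9→4→8 push 3
augment #5: 2→1→9→10→8 push 2
augment #6: 2→6→0→7→10→8 push 3
augment #7: 2→6→1→9→10→8 push 5
augment #8: 2→11→0→7→10→8 push 1
augment #9: 2→11→0→9→10→8 push 1
max flow = 51; residual-reachable set from 2 gives S-side
cut edges (S→T): {(1,5), (4,8), (10,8)} total cap 51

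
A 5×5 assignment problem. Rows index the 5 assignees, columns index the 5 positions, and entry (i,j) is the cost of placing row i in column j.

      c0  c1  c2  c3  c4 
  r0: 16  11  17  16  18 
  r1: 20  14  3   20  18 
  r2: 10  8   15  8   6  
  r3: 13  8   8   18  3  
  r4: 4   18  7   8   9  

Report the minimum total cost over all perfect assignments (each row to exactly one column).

optimal assignment: row0→col1 (cost 11), row1→col2 (cost 3), row2→col3 (cost 8), row3→col4 (cost 3), row4→col0 (cost 4)
total = 11 + 3 + 8 + 3 + 4 = 29

Minimum assignment cost: 29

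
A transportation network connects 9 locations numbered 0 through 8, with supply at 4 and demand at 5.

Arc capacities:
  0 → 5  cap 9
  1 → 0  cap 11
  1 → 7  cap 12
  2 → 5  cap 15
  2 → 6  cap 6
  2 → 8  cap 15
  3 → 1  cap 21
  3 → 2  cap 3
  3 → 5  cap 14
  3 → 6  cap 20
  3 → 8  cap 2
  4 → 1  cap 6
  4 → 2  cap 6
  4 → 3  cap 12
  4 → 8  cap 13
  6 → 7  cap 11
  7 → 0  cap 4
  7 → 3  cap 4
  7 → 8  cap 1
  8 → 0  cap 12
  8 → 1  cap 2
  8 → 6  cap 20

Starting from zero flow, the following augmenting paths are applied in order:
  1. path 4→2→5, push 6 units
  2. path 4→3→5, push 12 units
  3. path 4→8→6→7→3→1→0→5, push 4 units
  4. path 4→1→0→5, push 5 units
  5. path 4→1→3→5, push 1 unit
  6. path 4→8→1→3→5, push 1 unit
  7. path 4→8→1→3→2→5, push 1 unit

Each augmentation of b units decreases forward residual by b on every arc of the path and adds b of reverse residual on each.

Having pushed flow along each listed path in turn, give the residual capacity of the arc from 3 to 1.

Residual capacity of (3,1): 20

after path 1 (4→2→5, push 6): res(3,1)=21
after path 2 (4→3→5, push 12): res(3,1)=21
after path 3 (4→8→6→7→3→1→0→5, push 4): res(3,1)=17
after path 4 (4→1→0→5, push 5): res(3,1)=17
after path 5 (4→1→3→5, push 1): res(3,1)=18
after path 6 (4→8→1→3→5, push 1): res(3,1)=19
after path 7 (4→8→1→3→2→5, push 1): res(3,1)=20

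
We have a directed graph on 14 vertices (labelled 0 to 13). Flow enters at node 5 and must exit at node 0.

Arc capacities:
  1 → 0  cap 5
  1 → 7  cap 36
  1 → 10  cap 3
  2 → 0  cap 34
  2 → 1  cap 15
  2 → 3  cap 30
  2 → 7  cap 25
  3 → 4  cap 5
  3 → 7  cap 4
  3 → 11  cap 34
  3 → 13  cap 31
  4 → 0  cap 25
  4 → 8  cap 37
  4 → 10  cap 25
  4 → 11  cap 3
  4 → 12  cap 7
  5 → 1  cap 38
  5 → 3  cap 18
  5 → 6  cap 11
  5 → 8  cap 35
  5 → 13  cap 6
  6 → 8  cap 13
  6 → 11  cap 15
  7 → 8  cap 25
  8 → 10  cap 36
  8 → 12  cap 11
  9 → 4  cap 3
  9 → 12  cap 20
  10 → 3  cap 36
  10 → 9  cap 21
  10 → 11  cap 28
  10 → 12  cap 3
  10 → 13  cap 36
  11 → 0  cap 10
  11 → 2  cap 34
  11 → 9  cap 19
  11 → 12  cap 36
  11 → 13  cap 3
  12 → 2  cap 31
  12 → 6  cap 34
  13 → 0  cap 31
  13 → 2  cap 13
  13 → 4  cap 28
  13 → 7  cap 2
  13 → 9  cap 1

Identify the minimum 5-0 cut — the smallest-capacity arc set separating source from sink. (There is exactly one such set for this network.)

Min-cut arcs: {(1,0), (1,10), (5,3), (5,6), (5,13), (8,10), (8,12)} (total capacity 90)

augment #1: 5→1→0 push 5
augment #2: 5→13→0 push 6
augment #3: 5→3→4→0 push 5
augment #4: 5→3→11→0 push 10
augment #5: 5→3→13→0 push 3
augment #6: 5→1→10→13→0 push 3
augment #7: 5→6→11→2→0 push 11
augment #8: 5→8→10→13→0 push 19
augment #9: 5→8→12→2→0 push 11
augment #10: 5→8→10→9→4→0 push 3
augment #11: 5→8→10→11→2→0 push 2
augment #12: 5→1→7→8→10→11→2→0 push 10
augment #13: 5→1→7→8→10→13→4→0 push 2
max flow = 90; residual-reachable set from 5 gives S-side
cut edges (S→T): {(1,0), (1,10), (5,3), (5,6), (5,13), (8,10), (8,12)} total cap 90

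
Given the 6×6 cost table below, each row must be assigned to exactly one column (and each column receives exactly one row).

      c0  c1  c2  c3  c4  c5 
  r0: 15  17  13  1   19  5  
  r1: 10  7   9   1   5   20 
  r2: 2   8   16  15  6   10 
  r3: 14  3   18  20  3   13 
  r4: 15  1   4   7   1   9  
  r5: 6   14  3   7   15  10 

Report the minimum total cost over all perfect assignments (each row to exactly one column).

Minimum assignment cost: 15

one of 2 optimal assignments: row0→col5 (cost 5), row1→col3 (cost 1), row2→col0 (cost 2), row3→col1 (cost 3), row4→col4 (cost 1), row5→col2 (cost 3)
total = 5 + 1 + 2 + 3 + 1 + 3 = 15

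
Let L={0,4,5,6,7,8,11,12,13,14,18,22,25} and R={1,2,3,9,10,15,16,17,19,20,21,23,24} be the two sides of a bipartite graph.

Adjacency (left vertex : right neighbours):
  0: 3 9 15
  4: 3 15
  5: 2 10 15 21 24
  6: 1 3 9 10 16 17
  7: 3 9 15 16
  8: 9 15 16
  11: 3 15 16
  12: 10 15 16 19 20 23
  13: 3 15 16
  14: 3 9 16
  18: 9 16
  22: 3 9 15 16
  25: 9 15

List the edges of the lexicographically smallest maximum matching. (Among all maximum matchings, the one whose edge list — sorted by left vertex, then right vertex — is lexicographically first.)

Lex-smallest maximum matching: {(0,3), (4,15), (5,2), (6,1), (7,9), (8,16), (12,10)}

|M| = 7 (so the lex-smallest maximum matching has 7 edges)
process left vertices in ascending order; for each, take the smallest-labelled available neighbour that still permits 7 edges overall, or leave it unmatched if none does
lex-smallest matching: {0-3, 4-15, 5-2, 6-1, 7-9, 8-16, 12-10}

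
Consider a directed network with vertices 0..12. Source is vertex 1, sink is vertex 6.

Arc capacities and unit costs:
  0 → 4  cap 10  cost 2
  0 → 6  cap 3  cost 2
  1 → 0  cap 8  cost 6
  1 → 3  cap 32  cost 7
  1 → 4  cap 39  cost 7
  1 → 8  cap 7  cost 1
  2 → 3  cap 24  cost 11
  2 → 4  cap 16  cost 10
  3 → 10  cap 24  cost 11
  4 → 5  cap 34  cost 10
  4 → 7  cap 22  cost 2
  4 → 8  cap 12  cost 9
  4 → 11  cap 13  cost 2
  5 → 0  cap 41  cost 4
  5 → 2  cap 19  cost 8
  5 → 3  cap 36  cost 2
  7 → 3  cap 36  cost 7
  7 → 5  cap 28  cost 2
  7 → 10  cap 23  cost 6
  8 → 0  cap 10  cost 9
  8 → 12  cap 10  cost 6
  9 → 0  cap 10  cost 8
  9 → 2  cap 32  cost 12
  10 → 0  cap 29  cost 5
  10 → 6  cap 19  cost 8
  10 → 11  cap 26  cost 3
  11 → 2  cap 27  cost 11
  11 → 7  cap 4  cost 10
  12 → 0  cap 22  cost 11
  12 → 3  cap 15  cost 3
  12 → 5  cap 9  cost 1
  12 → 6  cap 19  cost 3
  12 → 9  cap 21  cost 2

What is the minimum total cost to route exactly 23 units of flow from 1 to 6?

Minimum cost for 23 units: 393

shortest-cost path #1: 1→0→6 push 3 @ unit cost 8 (adds 24)
shortest-cost path #2: 1→8→12→6 push 7 @ unit cost 10 (adds 70)
shortest-cost path #3: 1→4→7→10→6 push 13 @ unit cost 23 (adds 299)
total cost = 393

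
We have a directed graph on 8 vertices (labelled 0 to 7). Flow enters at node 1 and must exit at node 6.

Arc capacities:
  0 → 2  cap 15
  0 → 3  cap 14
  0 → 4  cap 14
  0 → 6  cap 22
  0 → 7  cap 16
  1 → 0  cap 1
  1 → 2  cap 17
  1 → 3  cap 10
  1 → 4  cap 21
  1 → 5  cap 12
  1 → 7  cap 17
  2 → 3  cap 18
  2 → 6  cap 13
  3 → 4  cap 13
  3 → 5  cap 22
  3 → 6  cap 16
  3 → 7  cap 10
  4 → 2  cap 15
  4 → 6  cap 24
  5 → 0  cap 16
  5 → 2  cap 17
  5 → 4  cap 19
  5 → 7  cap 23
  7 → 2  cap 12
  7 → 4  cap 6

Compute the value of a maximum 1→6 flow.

augment #1: 1→0→6 bottleneck 1, total now 1
augment #2: 1→2→6 bottleneck 13, total now 14
augment #3: 1→3→6 bottleneck 10, total now 24
augment #4: 1→4→6 bottleneck 21, total now 45
augment #5: 1→2→3→6 bottleneck 4, total now 49
augment #6: 1→5→0→6 bottleneck 12, total now 61
augment #7: 1→7→4→6 bottleneck 3, total now 64
augment #8: 1→7→2→3→6 bottleneck 2, total now 66
augment #9: 1→7→2→3→5→0→6 bottleneck 4, total now 70

Maximum flow value: 70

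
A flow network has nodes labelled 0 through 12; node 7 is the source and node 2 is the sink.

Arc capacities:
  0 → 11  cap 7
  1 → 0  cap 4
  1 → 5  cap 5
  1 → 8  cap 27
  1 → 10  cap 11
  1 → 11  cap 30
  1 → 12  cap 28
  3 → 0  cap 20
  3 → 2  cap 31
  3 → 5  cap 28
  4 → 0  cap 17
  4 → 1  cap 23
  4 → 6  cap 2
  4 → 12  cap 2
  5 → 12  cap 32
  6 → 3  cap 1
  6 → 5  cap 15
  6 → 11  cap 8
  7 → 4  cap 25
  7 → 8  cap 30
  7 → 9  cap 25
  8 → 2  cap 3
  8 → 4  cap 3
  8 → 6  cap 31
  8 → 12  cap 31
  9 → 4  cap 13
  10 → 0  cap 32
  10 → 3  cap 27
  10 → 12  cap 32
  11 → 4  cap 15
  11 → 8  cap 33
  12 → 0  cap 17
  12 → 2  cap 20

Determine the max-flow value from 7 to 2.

augment #1: 7→8→2 bottleneck 3, total now 3
augment #2: 7→4→12→2 bottleneck 2, total now 5
augment #3: 7→8→12→2 bottleneck 18, total now 23
augment #4: 7→4→6→3→2 bottleneck 1, total now 24
augment #5: 7→4→1→10→3→2 bottleneck 11, total now 35

Maximum flow value: 35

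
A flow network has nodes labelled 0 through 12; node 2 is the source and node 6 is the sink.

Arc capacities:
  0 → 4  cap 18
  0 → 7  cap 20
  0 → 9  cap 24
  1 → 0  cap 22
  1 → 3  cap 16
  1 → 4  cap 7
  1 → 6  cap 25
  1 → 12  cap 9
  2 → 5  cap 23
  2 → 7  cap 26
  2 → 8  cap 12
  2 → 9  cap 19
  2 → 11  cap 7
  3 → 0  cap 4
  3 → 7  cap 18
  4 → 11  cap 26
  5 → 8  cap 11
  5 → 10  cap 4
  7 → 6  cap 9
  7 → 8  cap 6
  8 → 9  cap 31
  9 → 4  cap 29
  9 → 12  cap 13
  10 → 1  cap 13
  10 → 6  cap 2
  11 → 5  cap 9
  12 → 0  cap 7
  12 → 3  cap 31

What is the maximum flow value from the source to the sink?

Maximum flow value: 13

augment #1: 2→7→6 bottleneck 9, total now 9
augment #2: 2→5→10→6 bottleneck 2, total now 11
augment #3: 2→5→10→1→6 bottleneck 2, total now 13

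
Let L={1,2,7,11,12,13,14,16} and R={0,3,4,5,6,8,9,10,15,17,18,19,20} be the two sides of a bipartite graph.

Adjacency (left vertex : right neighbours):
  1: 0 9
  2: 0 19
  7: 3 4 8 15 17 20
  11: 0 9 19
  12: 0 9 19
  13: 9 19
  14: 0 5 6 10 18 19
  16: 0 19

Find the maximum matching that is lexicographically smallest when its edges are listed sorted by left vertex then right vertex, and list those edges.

|M| = 5 (so the lex-smallest maximum matching has 5 edges)
process left vertices in ascending order; for each, take the smallest-labelled available neighbour that still permits 5 edges overall, or leave it unmatched if none does
lex-smallest matching: {1-0, 2-19, 7-3, 11-9, 14-5}

Lex-smallest maximum matching: {(1,0), (2,19), (7,3), (11,9), (14,5)}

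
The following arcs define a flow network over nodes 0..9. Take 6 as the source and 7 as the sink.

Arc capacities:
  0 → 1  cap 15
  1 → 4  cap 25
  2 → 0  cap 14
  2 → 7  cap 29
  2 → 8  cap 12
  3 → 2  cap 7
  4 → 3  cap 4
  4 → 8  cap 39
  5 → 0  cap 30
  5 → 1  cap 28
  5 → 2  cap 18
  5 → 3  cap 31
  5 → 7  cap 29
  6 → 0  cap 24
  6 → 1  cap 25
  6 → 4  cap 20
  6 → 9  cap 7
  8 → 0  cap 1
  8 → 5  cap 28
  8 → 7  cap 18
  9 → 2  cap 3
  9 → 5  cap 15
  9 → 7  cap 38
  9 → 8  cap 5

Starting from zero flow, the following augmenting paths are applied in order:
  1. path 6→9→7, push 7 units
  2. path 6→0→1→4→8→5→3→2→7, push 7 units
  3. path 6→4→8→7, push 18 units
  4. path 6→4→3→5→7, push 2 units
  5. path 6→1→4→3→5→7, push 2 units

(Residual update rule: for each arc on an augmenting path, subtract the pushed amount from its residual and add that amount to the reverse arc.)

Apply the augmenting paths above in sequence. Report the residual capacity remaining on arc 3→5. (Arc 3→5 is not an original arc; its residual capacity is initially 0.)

after path 1 (6→9→7, push 7): res(3,5)=0
after path 2 (6→0→1→4→8→5→3→2→7, push 7): res(3,5)=7
after path 3 (6→4→8→7, push 18): res(3,5)=7
after path 4 (6→4→3→5→7, push 2): res(3,5)=5
after path 5 (6→1→4→3→5→7, push 2): res(3,5)=3

Residual capacity of (3,5): 3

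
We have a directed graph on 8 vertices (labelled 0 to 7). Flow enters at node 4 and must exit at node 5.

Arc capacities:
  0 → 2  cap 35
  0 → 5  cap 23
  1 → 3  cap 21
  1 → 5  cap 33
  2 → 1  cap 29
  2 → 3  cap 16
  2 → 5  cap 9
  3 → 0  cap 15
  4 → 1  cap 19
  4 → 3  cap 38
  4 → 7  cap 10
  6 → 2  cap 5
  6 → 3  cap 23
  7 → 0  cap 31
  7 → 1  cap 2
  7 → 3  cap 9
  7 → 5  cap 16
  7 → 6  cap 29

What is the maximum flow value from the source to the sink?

Maximum flow value: 44

augment #1: 4→1→5 bottleneck 19, total now 19
augment #2: 4→7→5 bottleneck 10, total now 29
augment #3: 4→3→0→5 bottleneck 15, total now 44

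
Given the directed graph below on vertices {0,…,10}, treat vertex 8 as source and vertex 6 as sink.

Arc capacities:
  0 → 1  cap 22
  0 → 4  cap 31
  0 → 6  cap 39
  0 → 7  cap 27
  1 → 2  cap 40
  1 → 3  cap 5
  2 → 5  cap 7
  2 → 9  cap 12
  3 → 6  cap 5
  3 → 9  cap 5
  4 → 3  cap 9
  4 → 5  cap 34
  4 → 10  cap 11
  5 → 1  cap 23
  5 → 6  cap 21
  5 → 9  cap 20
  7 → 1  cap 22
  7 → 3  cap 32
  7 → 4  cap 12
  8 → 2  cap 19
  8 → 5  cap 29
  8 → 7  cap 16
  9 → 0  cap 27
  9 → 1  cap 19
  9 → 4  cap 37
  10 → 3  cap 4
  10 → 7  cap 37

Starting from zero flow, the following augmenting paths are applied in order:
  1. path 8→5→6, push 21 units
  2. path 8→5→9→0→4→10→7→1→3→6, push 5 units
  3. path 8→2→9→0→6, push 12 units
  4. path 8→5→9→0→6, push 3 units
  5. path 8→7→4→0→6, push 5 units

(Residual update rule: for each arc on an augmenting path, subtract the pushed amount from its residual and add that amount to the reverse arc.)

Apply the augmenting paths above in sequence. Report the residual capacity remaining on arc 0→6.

Residual capacity of (0,6): 19

after path 1 (8→5→6, push 21): res(0,6)=39
after path 2 (8→5→9→0→4→10→7→1→3→6, push 5): res(0,6)=39
after path 3 (8→2→9→0→6, push 12): res(0,6)=27
after path 4 (8→5→9→0→6, push 3): res(0,6)=24
after path 5 (8→7→4→0→6, push 5): res(0,6)=19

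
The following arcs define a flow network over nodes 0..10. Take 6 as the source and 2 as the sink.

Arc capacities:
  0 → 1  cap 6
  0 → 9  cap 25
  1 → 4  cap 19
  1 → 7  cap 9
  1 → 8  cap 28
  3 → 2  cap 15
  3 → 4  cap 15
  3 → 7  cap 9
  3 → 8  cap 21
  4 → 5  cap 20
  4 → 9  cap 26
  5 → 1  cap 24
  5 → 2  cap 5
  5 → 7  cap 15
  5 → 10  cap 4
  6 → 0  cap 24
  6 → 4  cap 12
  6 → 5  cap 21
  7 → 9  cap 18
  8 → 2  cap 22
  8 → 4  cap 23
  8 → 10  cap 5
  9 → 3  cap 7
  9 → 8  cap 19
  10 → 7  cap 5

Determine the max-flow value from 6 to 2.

augment #1: 6→5→2 bottleneck 5, total now 5
augment #2: 6→0→1→8→2 bottleneck 6, total now 11
augment #3: 6→0→9→3→2 bottleneck 7, total now 18
augment #4: 6→0→9→8→2 bottleneck 11, total now 29
augment #5: 6→4→9→8→2 bottleneck 5, total now 34

Maximum flow value: 34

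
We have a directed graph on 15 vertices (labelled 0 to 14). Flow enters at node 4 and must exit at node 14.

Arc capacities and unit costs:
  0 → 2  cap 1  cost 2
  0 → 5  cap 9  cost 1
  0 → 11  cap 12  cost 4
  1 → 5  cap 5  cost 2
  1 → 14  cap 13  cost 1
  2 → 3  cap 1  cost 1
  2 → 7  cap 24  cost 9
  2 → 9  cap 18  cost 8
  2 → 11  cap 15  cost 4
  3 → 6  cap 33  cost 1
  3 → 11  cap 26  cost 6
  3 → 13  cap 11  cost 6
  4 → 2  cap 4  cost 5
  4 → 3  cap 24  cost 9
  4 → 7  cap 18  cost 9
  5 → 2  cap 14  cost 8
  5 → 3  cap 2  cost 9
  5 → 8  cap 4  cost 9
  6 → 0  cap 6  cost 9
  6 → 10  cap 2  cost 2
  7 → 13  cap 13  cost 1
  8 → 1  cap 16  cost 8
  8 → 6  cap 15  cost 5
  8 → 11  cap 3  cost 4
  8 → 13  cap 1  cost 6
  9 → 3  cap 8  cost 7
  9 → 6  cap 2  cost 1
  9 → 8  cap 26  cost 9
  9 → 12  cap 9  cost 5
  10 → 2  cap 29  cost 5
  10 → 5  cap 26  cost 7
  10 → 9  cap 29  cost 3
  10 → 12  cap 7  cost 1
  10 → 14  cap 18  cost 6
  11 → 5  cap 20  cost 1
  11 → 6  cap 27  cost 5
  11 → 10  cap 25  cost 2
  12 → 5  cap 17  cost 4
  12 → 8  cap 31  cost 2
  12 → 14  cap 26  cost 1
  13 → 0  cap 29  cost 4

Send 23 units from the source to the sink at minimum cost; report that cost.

shortest-cost path #1: 4→2→3→6→10→12→14 push 1 @ unit cost 11 (adds 11)
shortest-cost path #2: 4→2→11→10→12→14 push 3 @ unit cost 13 (adds 39)
shortest-cost path #3: 4→3→6→10→12→14 push 1 @ unit cost 14 (adds 14)
shortest-cost path #4: 4→3→2→11→10→12→14 push 1 @ unit cost 16 (adds 16)
shortest-cost path #5: 4→3→11→10→12→14 push 1 @ unit cost 19 (adds 19)
shortest-cost path #6: 4→3→11→10→14 push 16 @ unit cost 23 (adds 368)
total cost = 467

Minimum cost for 23 units: 467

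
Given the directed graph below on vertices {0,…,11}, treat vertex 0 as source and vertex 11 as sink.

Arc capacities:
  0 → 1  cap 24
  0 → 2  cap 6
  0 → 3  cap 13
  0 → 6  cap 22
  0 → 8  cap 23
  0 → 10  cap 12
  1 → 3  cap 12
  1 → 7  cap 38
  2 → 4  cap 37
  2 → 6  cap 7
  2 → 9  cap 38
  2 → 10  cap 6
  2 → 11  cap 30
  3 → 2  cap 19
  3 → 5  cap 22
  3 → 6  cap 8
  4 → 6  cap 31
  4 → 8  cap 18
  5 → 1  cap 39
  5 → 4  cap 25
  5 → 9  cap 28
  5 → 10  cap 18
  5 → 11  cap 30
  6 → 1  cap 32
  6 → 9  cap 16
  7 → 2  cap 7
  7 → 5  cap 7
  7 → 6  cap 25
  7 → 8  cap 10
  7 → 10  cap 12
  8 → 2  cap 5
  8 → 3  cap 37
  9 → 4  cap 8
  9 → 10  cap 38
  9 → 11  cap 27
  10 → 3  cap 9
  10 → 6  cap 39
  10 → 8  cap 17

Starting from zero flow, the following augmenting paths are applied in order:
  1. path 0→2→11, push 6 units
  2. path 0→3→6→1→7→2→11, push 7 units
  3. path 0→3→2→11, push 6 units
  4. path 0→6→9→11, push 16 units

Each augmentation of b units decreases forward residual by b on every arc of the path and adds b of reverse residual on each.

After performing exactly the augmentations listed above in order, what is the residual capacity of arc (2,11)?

after path 1 (0→2→11, push 6): res(2,11)=24
after path 2 (0→3→6→1→7→2→11, push 7): res(2,11)=17
after path 3 (0→3→2→11, push 6): res(2,11)=11
after path 4 (0→6→9→11, push 16): res(2,11)=11

Residual capacity of (2,11): 11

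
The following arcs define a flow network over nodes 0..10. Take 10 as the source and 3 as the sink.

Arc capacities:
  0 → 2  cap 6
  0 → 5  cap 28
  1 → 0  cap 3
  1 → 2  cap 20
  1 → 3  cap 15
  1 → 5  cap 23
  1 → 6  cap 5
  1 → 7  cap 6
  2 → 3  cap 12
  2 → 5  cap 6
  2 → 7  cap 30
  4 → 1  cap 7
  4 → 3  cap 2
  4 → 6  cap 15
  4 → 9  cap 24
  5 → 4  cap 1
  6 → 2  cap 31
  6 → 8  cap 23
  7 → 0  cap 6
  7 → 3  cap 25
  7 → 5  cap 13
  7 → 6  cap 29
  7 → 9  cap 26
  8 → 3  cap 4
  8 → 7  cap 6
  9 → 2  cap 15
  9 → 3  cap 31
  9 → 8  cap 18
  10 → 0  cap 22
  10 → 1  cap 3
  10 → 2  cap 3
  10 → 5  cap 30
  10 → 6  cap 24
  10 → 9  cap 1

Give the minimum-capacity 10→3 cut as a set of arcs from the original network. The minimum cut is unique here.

augment #1: 10→1→3 push 3
augment #2: 10→2→3 push 3
augment #3: 10→9→3 push 1
augment #4: 10→0→2→3 push 6
augment #5: 10→5→4→3 push 1
augment #6: 10→6→2→3 push 3
augment #7: 10→6→8→3 push 4
augment #8: 10→6→2→7→3 push 17
max flow = 38; residual-reachable set from 10 gives S-side
cut edges (S→T): {(0,2), (5,4), (10,1), (10,2), (10,6), (10,9)} total cap 38

Min-cut arcs: {(0,2), (5,4), (10,1), (10,2), (10,6), (10,9)} (total capacity 38)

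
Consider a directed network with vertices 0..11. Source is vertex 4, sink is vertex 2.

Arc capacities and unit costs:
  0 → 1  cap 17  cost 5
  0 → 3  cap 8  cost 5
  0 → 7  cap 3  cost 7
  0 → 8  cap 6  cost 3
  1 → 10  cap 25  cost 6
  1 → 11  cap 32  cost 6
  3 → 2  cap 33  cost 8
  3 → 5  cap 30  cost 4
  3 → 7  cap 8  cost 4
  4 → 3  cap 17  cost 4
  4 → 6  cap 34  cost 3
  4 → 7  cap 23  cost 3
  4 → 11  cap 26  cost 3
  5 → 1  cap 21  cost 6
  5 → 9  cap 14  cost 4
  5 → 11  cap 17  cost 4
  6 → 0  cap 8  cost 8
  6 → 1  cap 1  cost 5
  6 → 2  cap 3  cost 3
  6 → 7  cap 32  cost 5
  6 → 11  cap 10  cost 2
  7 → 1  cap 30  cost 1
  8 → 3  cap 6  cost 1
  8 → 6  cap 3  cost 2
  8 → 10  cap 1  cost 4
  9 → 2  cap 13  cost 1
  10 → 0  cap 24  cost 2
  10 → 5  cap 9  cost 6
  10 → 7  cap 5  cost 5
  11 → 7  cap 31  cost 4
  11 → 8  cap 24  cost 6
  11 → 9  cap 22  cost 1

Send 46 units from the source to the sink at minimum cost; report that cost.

Minimum cost for 46 units: 563

shortest-cost path #1: 4→11→9→2 push 13 @ unit cost 5 (adds 65)
shortest-cost path #2: 4→6→2 push 3 @ unit cost 6 (adds 18)
shortest-cost path #3: 4→3→2 push 17 @ unit cost 12 (adds 204)
shortest-cost path #4: 4→11→8→3→2 push 6 @ unit cost 18 (adds 108)
shortest-cost path #5: 4→6→0→3→2 push 7 @ unit cost 24 (adds 168)
total cost = 563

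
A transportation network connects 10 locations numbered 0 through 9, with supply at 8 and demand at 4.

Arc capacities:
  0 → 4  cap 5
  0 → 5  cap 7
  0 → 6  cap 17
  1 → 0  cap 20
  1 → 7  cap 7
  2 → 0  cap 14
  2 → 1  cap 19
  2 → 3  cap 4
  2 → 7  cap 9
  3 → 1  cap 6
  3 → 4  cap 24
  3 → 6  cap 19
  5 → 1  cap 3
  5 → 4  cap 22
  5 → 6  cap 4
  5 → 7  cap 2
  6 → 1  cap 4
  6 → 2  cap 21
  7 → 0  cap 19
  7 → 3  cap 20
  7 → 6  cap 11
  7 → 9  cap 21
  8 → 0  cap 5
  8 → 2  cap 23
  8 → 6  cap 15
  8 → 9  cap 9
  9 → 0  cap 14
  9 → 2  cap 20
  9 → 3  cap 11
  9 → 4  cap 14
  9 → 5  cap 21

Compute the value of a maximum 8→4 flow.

augment #1: 8→0→4 bottleneck 5, total now 5
augment #2: 8→9→4 bottleneck 9, total now 14
augment #3: 8→2→3→4 bottleneck 4, total now 18
augment #4: 8→2→0→5→4 bottleneck 7, total now 25
augment #5: 8→2→7→3→4 bottleneck 9, total now 34
augment #6: 8→2→1→7→3→4 bottleneck 3, total now 37
augment #7: 8→6→1→7→3→4 bottleneck 4, total now 41

Maximum flow value: 41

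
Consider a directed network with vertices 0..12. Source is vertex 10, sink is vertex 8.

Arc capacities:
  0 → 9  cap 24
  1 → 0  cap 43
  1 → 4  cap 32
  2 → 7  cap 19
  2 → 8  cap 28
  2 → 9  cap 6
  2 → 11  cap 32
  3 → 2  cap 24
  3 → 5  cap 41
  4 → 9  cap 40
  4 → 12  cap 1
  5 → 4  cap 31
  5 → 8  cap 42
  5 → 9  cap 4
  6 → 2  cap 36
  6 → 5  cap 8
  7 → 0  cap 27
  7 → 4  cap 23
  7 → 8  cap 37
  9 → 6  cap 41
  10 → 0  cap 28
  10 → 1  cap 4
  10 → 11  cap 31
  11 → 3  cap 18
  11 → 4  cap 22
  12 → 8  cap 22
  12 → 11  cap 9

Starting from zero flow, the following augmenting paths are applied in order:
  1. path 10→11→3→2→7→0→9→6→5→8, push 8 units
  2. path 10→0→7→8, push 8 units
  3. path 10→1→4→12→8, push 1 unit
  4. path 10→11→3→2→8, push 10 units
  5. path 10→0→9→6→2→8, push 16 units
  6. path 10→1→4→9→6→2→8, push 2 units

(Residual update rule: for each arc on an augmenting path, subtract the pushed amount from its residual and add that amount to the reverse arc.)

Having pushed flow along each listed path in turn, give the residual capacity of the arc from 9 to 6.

Residual capacity of (9,6): 15

after path 1 (10→11→3→2→7→0→9→6→5→8, push 8): res(9,6)=33
after path 2 (10→0→7→8, push 8): res(9,6)=33
after path 3 (10→1→4→12→8, push 1): res(9,6)=33
after path 4 (10→11→3→2→8, push 10): res(9,6)=33
after path 5 (10→0→9→6→2→8, push 16): res(9,6)=17
after path 6 (10→1→4→9→6→2→8, push 2): res(9,6)=15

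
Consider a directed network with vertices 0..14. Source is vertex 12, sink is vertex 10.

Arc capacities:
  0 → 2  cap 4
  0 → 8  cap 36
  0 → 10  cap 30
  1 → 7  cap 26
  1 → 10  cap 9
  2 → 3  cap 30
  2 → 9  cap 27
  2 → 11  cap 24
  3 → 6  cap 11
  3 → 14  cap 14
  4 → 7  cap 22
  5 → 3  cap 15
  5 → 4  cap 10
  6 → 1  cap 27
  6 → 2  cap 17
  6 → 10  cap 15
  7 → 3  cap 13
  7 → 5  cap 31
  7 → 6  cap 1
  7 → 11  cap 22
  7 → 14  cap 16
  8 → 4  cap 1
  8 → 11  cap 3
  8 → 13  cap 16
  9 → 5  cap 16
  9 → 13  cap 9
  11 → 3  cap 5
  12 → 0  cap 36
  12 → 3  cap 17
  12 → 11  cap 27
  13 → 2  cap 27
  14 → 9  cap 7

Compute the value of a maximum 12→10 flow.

Maximum flow value: 42

augment #1: 12→0→10 bottleneck 30, total now 30
augment #2: 12→3→6→10 bottleneck 11, total now 41
augment #3: 12→0→8→4→7→6→10 bottleneck 1, total now 42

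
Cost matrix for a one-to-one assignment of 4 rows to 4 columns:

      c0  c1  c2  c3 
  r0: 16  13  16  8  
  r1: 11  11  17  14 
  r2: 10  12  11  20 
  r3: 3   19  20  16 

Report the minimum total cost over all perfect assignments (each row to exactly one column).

Minimum assignment cost: 33

optimal assignment: row0→col3 (cost 8), row1→col1 (cost 11), row2→col2 (cost 11), row3→col0 (cost 3)
total = 8 + 11 + 11 + 3 = 33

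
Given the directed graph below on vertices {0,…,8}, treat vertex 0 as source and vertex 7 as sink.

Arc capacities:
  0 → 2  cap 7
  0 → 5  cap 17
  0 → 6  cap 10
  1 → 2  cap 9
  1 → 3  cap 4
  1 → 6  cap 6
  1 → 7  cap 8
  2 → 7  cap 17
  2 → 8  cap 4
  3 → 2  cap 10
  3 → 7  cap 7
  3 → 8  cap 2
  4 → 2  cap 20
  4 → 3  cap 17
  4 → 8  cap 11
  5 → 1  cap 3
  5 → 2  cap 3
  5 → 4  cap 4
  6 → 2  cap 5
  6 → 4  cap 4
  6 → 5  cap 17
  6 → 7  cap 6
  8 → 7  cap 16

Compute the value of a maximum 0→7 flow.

augment #1: 0→2→7 bottleneck 7, total now 7
augment #2: 0→6→7 bottleneck 6, total now 13
augment #3: 0→5→1→7 bottleneck 3, total now 16
augment #4: 0→5→2→7 bottleneck 3, total now 19
augment #5: 0→6→2→7 bottleneck 4, total now 23
augment #6: 0→5→4→2→7 bottleneck 3, total now 26
augment #7: 0→5→4→3→7 bottleneck 1, total now 27

Maximum flow value: 27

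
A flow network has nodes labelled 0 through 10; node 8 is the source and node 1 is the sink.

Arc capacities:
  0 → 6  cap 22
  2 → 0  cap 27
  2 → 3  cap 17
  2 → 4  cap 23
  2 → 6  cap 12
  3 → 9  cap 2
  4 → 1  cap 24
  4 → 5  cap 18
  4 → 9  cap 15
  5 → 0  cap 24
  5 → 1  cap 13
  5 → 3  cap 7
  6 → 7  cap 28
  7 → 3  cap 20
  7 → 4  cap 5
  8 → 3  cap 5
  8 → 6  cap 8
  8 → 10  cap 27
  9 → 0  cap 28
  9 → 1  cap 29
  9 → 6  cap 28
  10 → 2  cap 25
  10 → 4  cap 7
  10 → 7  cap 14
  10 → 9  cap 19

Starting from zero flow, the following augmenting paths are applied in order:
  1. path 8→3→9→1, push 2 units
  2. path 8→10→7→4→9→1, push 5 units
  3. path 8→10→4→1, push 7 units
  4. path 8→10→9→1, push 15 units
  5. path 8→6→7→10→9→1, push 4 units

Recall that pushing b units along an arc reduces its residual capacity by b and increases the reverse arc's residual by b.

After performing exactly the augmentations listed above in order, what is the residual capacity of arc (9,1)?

after path 1 (8→3→9→1, push 2): res(9,1)=27
after path 2 (8→10→7→4→9→1, push 5): res(9,1)=22
after path 3 (8→10→4→1, push 7): res(9,1)=22
after path 4 (8→10→9→1, push 15): res(9,1)=7
after path 5 (8→6→7→10→9→1, push 4): res(9,1)=3

Residual capacity of (9,1): 3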